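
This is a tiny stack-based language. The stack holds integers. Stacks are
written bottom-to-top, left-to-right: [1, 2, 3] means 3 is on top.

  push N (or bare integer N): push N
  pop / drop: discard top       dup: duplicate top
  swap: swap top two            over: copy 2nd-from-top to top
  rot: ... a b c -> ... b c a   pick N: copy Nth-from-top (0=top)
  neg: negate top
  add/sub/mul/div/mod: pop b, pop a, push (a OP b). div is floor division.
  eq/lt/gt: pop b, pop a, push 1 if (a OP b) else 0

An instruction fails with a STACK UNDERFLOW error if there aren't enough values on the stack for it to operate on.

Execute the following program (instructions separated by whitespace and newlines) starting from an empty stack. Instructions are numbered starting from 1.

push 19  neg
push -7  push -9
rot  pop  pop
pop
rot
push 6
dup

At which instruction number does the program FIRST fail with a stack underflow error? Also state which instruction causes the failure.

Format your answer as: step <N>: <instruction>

Step 1 ('push 19'): stack = [19], depth = 1
Step 2 ('neg'): stack = [-19], depth = 1
Step 3 ('push -7'): stack = [-19, -7], depth = 2
Step 4 ('push -9'): stack = [-19, -7, -9], depth = 3
Step 5 ('rot'): stack = [-7, -9, -19], depth = 3
Step 6 ('pop'): stack = [-7, -9], depth = 2
Step 7 ('pop'): stack = [-7], depth = 1
Step 8 ('pop'): stack = [], depth = 0
Step 9 ('rot'): needs 3 value(s) but depth is 0 — STACK UNDERFLOW

Answer: step 9: rot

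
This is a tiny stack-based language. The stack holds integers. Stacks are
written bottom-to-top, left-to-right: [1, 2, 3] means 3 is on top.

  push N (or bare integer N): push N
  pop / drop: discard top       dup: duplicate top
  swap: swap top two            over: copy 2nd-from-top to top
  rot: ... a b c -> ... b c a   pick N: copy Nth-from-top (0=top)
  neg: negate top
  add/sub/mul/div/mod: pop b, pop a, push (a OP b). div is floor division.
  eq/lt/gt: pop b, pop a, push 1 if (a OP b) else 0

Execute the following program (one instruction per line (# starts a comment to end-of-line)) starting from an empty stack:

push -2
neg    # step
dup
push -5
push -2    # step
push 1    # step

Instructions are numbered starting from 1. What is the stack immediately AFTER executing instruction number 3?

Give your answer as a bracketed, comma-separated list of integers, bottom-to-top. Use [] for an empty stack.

Step 1 ('push -2'): [-2]
Step 2 ('neg'): [2]
Step 3 ('dup'): [2, 2]

Answer: [2, 2]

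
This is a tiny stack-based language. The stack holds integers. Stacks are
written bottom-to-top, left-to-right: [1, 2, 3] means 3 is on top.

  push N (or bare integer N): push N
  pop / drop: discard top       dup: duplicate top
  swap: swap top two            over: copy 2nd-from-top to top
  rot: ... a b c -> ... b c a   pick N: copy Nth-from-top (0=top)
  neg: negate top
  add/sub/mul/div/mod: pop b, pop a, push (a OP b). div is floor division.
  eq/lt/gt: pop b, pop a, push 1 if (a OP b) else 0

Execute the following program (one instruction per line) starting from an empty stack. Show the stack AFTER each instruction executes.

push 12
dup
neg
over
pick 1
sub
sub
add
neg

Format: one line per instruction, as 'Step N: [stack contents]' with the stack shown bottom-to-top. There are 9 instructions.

Step 1: [12]
Step 2: [12, 12]
Step 3: [12, -12]
Step 4: [12, -12, 12]
Step 5: [12, -12, 12, -12]
Step 6: [12, -12, 24]
Step 7: [12, -36]
Step 8: [-24]
Step 9: [24]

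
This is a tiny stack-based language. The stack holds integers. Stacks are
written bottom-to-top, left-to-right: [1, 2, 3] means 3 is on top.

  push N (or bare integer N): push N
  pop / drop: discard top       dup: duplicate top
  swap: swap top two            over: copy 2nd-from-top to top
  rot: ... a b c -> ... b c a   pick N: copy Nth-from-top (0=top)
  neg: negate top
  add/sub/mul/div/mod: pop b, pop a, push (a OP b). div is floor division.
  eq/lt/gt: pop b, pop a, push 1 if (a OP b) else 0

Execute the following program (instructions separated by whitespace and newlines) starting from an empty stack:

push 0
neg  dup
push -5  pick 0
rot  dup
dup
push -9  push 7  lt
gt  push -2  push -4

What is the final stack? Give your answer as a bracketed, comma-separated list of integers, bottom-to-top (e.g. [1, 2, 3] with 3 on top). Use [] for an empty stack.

Answer: [0, -5, -5, 0, 0, 0, -2, -4]

Derivation:
After 'push 0': [0]
After 'neg': [0]
After 'dup': [0, 0]
After 'push -5': [0, 0, -5]
After 'pick 0': [0, 0, -5, -5]
After 'rot': [0, -5, -5, 0]
After 'dup': [0, -5, -5, 0, 0]
After 'dup': [0, -5, -5, 0, 0, 0]
After 'push -9': [0, -5, -5, 0, 0, 0, -9]
After 'push 7': [0, -5, -5, 0, 0, 0, -9, 7]
After 'lt': [0, -5, -5, 0, 0, 0, 1]
After 'gt': [0, -5, -5, 0, 0, 0]
After 'push -2': [0, -5, -5, 0, 0, 0, -2]
After 'push -4': [0, -5, -5, 0, 0, 0, -2, -4]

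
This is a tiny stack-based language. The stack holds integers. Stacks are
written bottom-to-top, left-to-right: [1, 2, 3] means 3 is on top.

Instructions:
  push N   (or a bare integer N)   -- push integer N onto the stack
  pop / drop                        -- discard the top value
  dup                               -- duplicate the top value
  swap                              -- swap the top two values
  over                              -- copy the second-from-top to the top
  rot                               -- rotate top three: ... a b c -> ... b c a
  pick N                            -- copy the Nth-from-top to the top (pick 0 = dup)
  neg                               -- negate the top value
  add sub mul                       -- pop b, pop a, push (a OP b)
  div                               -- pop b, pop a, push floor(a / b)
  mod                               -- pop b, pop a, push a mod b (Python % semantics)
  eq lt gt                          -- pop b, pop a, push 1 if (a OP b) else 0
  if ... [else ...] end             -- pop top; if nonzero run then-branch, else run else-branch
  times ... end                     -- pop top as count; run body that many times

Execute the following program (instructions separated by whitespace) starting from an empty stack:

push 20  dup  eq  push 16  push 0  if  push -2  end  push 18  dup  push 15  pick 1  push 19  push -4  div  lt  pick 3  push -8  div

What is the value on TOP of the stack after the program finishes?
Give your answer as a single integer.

After 'push 20': [20]
After 'dup': [20, 20]
After 'eq': [1]
After 'push 16': [1, 16]
After 'push 0': [1, 16, 0]
After 'if': [1, 16]
After 'push 18': [1, 16, 18]
After 'dup': [1, 16, 18, 18]
After 'push 15': [1, 16, 18, 18, 15]
After 'pick 1': [1, 16, 18, 18, 15, 18]
After 'push 19': [1, 16, 18, 18, 15, 18, 19]
After 'push -4': [1, 16, 18, 18, 15, 18, 19, -4]
After 'div': [1, 16, 18, 18, 15, 18, -5]
After 'lt': [1, 16, 18, 18, 15, 0]
After 'pick 3': [1, 16, 18, 18, 15, 0, 18]
After 'push -8': [1, 16, 18, 18, 15, 0, 18, -8]
After 'div': [1, 16, 18, 18, 15, 0, -3]

Answer: -3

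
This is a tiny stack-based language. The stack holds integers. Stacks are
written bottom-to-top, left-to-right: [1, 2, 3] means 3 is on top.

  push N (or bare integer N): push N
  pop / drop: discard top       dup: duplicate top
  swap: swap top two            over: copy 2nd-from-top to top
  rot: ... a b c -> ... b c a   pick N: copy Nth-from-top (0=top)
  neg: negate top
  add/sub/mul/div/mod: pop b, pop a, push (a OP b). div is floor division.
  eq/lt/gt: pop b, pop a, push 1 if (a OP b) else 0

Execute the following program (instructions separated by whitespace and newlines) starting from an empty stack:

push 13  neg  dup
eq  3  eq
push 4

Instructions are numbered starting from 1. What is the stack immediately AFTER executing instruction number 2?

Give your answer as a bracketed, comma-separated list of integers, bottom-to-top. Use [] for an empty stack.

Answer: [-13]

Derivation:
Step 1 ('push 13'): [13]
Step 2 ('neg'): [-13]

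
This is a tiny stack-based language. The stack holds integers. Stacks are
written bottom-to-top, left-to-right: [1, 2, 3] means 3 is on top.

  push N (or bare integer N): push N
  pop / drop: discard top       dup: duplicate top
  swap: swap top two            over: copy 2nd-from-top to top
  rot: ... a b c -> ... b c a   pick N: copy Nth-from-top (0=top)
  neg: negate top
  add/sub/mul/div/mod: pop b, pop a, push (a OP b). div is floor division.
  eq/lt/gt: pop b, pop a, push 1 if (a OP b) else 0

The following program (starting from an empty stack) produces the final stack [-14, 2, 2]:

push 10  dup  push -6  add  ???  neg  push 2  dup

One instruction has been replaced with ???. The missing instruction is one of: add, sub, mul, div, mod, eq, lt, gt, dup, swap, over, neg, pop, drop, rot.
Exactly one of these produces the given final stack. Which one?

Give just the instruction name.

Stack before ???: [10, 4]
Stack after ???:  [14]
The instruction that transforms [10, 4] -> [14] is: add

Answer: add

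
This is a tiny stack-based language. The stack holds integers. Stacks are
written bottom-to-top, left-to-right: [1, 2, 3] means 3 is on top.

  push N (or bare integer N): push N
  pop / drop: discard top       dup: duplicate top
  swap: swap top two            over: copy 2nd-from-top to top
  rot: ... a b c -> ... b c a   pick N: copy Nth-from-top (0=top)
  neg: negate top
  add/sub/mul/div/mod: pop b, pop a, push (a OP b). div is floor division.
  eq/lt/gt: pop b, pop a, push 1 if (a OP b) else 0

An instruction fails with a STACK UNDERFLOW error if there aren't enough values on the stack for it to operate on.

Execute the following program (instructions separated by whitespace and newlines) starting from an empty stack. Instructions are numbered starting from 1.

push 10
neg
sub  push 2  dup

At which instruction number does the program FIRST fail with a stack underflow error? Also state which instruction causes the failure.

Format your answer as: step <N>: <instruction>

Step 1 ('push 10'): stack = [10], depth = 1
Step 2 ('neg'): stack = [-10], depth = 1
Step 3 ('sub'): needs 2 value(s) but depth is 1 — STACK UNDERFLOW

Answer: step 3: sub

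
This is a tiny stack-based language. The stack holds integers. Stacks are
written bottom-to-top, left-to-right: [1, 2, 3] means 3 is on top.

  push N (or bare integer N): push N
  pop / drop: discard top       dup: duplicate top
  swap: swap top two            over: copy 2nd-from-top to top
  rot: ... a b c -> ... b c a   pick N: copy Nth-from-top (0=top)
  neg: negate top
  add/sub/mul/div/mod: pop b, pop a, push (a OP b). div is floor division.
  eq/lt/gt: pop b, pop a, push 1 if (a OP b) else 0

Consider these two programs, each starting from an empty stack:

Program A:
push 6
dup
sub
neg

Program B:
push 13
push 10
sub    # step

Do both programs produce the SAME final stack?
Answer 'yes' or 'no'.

Answer: no

Derivation:
Program A trace:
  After 'push 6': [6]
  After 'dup': [6, 6]
  After 'sub': [0]
  After 'neg': [0]
Program A final stack: [0]

Program B trace:
  After 'push 13': [13]
  After 'push 10': [13, 10]
  After 'sub': [3]
Program B final stack: [3]
Same: no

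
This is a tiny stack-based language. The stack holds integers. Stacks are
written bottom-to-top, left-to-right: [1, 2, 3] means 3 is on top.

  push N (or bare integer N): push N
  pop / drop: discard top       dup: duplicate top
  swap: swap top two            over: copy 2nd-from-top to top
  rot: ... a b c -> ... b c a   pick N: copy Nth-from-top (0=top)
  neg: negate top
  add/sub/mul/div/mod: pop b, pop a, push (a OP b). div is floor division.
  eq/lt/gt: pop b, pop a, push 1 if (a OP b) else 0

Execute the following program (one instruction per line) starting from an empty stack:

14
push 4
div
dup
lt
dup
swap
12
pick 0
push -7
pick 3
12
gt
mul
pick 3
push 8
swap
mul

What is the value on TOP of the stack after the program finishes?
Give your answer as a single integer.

After 'push 14': [14]
After 'push 4': [14, 4]
After 'div': [3]
After 'dup': [3, 3]
After 'lt': [0]
After 'dup': [0, 0]
After 'swap': [0, 0]
After 'push 12': [0, 0, 12]
After 'pick 0': [0, 0, 12, 12]
After 'push -7': [0, 0, 12, 12, -7]
After 'pick 3': [0, 0, 12, 12, -7, 0]
After 'push 12': [0, 0, 12, 12, -7, 0, 12]
After 'gt': [0, 0, 12, 12, -7, 0]
After 'mul': [0, 0, 12, 12, 0]
After 'pick 3': [0, 0, 12, 12, 0, 0]
After 'push 8': [0, 0, 12, 12, 0, 0, 8]
After 'swap': [0, 0, 12, 12, 0, 8, 0]
After 'mul': [0, 0, 12, 12, 0, 0]

Answer: 0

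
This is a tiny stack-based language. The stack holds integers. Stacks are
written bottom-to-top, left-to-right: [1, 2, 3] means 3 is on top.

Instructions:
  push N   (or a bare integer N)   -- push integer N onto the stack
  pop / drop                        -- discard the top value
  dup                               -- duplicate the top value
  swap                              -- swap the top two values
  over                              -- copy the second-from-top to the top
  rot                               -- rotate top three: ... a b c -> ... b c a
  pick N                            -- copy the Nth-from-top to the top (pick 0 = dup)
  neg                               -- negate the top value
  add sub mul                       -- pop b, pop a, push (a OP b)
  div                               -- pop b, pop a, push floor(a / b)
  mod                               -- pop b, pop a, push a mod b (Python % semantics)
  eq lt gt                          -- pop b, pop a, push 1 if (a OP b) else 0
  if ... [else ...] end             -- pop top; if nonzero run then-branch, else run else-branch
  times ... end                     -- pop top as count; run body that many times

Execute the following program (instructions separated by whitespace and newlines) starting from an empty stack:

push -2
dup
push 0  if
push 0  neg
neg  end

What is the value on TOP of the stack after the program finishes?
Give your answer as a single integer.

After 'push -2': [-2]
After 'dup': [-2, -2]
After 'push 0': [-2, -2, 0]
After 'if': [-2, -2]

Answer: -2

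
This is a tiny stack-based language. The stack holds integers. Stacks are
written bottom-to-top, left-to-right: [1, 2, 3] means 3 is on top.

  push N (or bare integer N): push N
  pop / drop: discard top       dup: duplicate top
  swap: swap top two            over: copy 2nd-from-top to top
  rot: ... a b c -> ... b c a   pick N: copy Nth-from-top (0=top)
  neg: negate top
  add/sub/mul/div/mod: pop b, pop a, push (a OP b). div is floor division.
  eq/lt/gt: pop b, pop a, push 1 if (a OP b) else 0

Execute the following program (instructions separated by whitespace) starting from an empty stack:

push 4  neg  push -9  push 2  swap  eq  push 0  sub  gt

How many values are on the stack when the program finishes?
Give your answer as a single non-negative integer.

After 'push 4': stack = [4] (depth 1)
After 'neg': stack = [-4] (depth 1)
After 'push -9': stack = [-4, -9] (depth 2)
After 'push 2': stack = [-4, -9, 2] (depth 3)
After 'swap': stack = [-4, 2, -9] (depth 3)
After 'eq': stack = [-4, 0] (depth 2)
After 'push 0': stack = [-4, 0, 0] (depth 3)
After 'sub': stack = [-4, 0] (depth 2)
After 'gt': stack = [0] (depth 1)

Answer: 1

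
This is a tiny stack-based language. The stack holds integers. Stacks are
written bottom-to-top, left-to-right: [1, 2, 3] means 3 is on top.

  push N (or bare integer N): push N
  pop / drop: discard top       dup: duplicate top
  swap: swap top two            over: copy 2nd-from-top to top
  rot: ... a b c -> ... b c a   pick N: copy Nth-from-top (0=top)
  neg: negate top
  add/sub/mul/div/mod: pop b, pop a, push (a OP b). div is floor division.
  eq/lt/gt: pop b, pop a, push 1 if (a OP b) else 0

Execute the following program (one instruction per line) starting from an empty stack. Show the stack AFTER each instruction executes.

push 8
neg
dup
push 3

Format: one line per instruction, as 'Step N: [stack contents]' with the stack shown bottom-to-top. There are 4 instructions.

Step 1: [8]
Step 2: [-8]
Step 3: [-8, -8]
Step 4: [-8, -8, 3]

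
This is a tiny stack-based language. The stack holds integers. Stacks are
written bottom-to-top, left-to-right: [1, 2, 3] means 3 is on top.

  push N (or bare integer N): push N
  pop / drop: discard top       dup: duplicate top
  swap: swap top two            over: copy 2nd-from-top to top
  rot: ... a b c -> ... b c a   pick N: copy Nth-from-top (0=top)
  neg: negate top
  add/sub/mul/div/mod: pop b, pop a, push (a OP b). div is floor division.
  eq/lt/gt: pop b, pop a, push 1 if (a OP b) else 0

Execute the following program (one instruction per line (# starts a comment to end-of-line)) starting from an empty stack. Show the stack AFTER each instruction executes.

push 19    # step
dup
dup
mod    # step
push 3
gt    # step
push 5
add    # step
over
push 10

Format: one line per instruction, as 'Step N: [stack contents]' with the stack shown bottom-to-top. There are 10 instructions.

Step 1: [19]
Step 2: [19, 19]
Step 3: [19, 19, 19]
Step 4: [19, 0]
Step 5: [19, 0, 3]
Step 6: [19, 0]
Step 7: [19, 0, 5]
Step 8: [19, 5]
Step 9: [19, 5, 19]
Step 10: [19, 5, 19, 10]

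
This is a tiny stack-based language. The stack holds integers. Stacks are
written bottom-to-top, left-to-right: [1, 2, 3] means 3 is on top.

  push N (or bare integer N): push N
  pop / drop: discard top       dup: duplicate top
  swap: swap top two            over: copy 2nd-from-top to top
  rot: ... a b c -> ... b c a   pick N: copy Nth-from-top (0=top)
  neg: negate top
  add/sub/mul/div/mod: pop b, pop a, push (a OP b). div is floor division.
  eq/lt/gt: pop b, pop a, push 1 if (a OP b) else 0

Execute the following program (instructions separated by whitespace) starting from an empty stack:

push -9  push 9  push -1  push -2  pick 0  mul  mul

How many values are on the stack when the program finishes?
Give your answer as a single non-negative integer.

Answer: 3

Derivation:
After 'push -9': stack = [-9] (depth 1)
After 'push 9': stack = [-9, 9] (depth 2)
After 'push -1': stack = [-9, 9, -1] (depth 3)
After 'push -2': stack = [-9, 9, -1, -2] (depth 4)
After 'pick 0': stack = [-9, 9, -1, -2, -2] (depth 5)
After 'mul': stack = [-9, 9, -1, 4] (depth 4)
After 'mul': stack = [-9, 9, -4] (depth 3)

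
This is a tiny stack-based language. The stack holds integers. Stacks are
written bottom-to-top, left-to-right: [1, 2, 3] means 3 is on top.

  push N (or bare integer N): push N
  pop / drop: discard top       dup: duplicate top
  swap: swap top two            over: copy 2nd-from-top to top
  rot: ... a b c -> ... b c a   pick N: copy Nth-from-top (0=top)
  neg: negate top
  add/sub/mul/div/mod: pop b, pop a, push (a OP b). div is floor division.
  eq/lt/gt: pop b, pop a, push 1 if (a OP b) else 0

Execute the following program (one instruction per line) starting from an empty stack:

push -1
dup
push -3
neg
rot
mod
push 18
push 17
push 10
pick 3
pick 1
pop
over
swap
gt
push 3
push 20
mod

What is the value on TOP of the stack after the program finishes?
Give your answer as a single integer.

After 'push -1': [-1]
After 'dup': [-1, -1]
After 'push -3': [-1, -1, -3]
After 'neg': [-1, -1, 3]
After 'rot': [-1, 3, -1]
After 'mod': [-1, 0]
After 'push 18': [-1, 0, 18]
After 'push 17': [-1, 0, 18, 17]
After 'push 10': [-1, 0, 18, 17, 10]
After 'pick 3': [-1, 0, 18, 17, 10, 0]
After 'pick 1': [-1, 0, 18, 17, 10, 0, 10]
After 'pop': [-1, 0, 18, 17, 10, 0]
After 'over': [-1, 0, 18, 17, 10, 0, 10]
After 'swap': [-1, 0, 18, 17, 10, 10, 0]
After 'gt': [-1, 0, 18, 17, 10, 1]
After 'push 3': [-1, 0, 18, 17, 10, 1, 3]
After 'push 20': [-1, 0, 18, 17, 10, 1, 3, 20]
After 'mod': [-1, 0, 18, 17, 10, 1, 3]

Answer: 3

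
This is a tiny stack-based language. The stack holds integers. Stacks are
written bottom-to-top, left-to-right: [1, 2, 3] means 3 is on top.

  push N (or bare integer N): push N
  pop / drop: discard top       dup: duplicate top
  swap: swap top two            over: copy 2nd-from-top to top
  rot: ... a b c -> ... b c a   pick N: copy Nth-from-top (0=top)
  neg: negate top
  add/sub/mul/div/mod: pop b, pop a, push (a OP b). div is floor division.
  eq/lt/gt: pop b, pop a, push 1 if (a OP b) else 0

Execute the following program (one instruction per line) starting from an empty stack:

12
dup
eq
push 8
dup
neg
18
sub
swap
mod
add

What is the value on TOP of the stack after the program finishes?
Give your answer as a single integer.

Answer: 7

Derivation:
After 'push 12': [12]
After 'dup': [12, 12]
After 'eq': [1]
After 'push 8': [1, 8]
After 'dup': [1, 8, 8]
After 'neg': [1, 8, -8]
After 'push 18': [1, 8, -8, 18]
After 'sub': [1, 8, -26]
After 'swap': [1, -26, 8]
After 'mod': [1, 6]
After 'add': [7]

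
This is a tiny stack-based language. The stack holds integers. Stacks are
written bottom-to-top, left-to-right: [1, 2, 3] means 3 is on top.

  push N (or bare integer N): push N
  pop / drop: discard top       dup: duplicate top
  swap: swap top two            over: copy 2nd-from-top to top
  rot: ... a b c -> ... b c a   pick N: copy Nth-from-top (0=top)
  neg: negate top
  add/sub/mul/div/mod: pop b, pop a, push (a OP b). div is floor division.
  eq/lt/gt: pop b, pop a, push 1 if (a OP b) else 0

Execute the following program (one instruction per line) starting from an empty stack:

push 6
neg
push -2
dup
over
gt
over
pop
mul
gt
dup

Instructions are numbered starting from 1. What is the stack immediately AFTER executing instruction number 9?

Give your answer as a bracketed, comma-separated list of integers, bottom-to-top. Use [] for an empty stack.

Answer: [-6, 0]

Derivation:
Step 1 ('push 6'): [6]
Step 2 ('neg'): [-6]
Step 3 ('push -2'): [-6, -2]
Step 4 ('dup'): [-6, -2, -2]
Step 5 ('over'): [-6, -2, -2, -2]
Step 6 ('gt'): [-6, -2, 0]
Step 7 ('over'): [-6, -2, 0, -2]
Step 8 ('pop'): [-6, -2, 0]
Step 9 ('mul'): [-6, 0]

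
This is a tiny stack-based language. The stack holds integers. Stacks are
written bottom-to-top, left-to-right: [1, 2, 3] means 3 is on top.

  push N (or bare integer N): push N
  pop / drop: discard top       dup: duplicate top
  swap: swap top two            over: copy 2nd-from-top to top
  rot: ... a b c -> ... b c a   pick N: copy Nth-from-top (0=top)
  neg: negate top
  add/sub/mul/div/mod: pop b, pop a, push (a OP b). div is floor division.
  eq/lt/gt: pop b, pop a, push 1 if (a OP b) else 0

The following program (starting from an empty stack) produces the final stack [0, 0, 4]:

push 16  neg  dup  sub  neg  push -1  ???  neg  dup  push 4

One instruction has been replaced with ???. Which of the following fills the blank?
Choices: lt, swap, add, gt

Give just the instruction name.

Stack before ???: [0, -1]
Stack after ???:  [0]
Checking each choice:
  lt: MATCH
  swap: produces [-1, 0, 0, 4]
  add: produces [1, 1, 4]
  gt: produces [-1, -1, 4]


Answer: lt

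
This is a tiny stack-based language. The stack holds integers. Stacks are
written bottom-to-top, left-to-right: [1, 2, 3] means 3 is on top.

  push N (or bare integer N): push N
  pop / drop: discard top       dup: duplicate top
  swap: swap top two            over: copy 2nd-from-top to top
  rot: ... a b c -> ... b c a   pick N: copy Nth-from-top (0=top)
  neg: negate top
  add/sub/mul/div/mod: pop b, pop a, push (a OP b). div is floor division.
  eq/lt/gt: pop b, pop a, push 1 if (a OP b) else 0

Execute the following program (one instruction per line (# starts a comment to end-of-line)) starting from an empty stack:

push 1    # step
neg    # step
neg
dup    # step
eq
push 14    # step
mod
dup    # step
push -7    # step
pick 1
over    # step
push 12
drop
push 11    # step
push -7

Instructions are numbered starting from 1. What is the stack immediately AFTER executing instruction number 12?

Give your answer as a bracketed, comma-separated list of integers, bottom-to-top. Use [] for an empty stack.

Step 1 ('push 1'): [1]
Step 2 ('neg'): [-1]
Step 3 ('neg'): [1]
Step 4 ('dup'): [1, 1]
Step 5 ('eq'): [1]
Step 6 ('push 14'): [1, 14]
Step 7 ('mod'): [1]
Step 8 ('dup'): [1, 1]
Step 9 ('push -7'): [1, 1, -7]
Step 10 ('pick 1'): [1, 1, -7, 1]
Step 11 ('over'): [1, 1, -7, 1, -7]
Step 12 ('push 12'): [1, 1, -7, 1, -7, 12]

Answer: [1, 1, -7, 1, -7, 12]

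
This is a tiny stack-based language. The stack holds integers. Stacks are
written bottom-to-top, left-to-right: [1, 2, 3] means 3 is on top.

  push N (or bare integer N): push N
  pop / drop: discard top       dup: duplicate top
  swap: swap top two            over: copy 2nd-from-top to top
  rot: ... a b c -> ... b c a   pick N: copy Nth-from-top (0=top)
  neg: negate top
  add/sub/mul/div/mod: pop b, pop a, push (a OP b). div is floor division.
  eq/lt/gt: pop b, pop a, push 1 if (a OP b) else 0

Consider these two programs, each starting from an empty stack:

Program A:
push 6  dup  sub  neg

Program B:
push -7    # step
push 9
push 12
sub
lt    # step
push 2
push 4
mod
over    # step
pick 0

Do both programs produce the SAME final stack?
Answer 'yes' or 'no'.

Program A trace:
  After 'push 6': [6]
  After 'dup': [6, 6]
  After 'sub': [0]
  After 'neg': [0]
Program A final stack: [0]

Program B trace:
  After 'push -7': [-7]
  After 'push 9': [-7, 9]
  After 'push 12': [-7, 9, 12]
  After 'sub': [-7, -3]
  After 'lt': [1]
  After 'push 2': [1, 2]
  After 'push 4': [1, 2, 4]
  After 'mod': [1, 2]
  After 'over': [1, 2, 1]
  After 'pick 0': [1, 2, 1, 1]
Program B final stack: [1, 2, 1, 1]
Same: no

Answer: no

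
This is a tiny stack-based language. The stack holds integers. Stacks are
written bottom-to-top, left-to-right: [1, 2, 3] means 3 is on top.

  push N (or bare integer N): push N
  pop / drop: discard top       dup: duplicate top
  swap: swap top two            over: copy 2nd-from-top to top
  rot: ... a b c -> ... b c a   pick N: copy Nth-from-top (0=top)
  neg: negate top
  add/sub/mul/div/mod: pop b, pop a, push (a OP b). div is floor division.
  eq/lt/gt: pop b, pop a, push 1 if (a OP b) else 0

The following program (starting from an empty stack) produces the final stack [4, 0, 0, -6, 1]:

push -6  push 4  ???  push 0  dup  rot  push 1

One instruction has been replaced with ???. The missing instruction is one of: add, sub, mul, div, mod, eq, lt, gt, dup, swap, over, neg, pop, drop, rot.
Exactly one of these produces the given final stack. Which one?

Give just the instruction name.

Stack before ???: [-6, 4]
Stack after ???:  [4, -6]
The instruction that transforms [-6, 4] -> [4, -6] is: swap

Answer: swap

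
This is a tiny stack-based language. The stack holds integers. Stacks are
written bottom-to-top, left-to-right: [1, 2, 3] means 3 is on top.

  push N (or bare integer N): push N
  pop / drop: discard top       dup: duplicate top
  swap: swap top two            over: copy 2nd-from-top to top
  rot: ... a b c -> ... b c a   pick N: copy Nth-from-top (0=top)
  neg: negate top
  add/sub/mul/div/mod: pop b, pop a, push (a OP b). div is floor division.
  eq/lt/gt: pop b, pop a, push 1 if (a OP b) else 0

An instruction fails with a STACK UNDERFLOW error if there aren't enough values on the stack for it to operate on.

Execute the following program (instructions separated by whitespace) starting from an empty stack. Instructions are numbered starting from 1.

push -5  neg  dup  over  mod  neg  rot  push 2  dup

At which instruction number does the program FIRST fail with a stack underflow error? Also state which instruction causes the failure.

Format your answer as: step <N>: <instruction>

Answer: step 7: rot

Derivation:
Step 1 ('push -5'): stack = [-5], depth = 1
Step 2 ('neg'): stack = [5], depth = 1
Step 3 ('dup'): stack = [5, 5], depth = 2
Step 4 ('over'): stack = [5, 5, 5], depth = 3
Step 5 ('mod'): stack = [5, 0], depth = 2
Step 6 ('neg'): stack = [5, 0], depth = 2
Step 7 ('rot'): needs 3 value(s) but depth is 2 — STACK UNDERFLOW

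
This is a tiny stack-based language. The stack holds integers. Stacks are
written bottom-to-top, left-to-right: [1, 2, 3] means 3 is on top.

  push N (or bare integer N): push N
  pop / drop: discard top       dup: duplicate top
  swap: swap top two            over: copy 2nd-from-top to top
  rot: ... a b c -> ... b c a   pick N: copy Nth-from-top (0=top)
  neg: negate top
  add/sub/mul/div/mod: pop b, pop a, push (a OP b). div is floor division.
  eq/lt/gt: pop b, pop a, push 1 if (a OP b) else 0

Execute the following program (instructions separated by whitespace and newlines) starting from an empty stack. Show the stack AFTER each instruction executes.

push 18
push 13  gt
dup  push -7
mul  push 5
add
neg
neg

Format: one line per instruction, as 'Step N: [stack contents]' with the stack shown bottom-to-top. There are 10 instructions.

Step 1: [18]
Step 2: [18, 13]
Step 3: [1]
Step 4: [1, 1]
Step 5: [1, 1, -7]
Step 6: [1, -7]
Step 7: [1, -7, 5]
Step 8: [1, -2]
Step 9: [1, 2]
Step 10: [1, -2]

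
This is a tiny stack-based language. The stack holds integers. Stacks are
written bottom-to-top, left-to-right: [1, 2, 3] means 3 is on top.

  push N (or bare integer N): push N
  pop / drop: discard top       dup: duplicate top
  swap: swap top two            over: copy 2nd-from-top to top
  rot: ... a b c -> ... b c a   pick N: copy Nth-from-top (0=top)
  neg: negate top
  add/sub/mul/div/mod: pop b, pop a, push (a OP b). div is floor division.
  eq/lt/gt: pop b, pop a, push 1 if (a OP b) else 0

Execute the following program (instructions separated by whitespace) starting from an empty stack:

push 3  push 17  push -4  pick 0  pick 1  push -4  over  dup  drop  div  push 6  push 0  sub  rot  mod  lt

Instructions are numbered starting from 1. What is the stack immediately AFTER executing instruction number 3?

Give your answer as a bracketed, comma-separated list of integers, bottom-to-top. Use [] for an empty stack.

Answer: [3, 17, -4]

Derivation:
Step 1 ('push 3'): [3]
Step 2 ('push 17'): [3, 17]
Step 3 ('push -4'): [3, 17, -4]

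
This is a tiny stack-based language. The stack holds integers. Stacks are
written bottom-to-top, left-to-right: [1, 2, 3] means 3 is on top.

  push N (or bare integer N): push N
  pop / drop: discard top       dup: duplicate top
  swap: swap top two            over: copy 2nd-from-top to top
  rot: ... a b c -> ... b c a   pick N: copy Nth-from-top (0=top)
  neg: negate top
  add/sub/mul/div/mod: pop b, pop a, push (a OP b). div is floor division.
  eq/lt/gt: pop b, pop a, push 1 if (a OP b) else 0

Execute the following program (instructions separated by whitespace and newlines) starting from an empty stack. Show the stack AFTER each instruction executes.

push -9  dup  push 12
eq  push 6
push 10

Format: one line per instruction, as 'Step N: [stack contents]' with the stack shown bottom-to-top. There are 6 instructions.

Step 1: [-9]
Step 2: [-9, -9]
Step 3: [-9, -9, 12]
Step 4: [-9, 0]
Step 5: [-9, 0, 6]
Step 6: [-9, 0, 6, 10]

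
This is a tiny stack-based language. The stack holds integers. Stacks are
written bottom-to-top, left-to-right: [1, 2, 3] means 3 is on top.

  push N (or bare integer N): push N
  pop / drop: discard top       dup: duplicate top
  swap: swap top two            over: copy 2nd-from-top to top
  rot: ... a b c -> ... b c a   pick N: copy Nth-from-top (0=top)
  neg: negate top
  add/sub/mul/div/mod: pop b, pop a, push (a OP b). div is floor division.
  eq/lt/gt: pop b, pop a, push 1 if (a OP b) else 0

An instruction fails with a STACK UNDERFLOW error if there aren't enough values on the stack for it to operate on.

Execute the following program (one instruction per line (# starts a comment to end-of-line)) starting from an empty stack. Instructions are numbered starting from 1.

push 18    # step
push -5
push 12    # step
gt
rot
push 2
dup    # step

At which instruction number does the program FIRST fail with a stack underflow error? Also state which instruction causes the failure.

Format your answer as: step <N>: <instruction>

Step 1 ('push 18'): stack = [18], depth = 1
Step 2 ('push -5'): stack = [18, -5], depth = 2
Step 3 ('push 12'): stack = [18, -5, 12], depth = 3
Step 4 ('gt'): stack = [18, 0], depth = 2
Step 5 ('rot'): needs 3 value(s) but depth is 2 — STACK UNDERFLOW

Answer: step 5: rot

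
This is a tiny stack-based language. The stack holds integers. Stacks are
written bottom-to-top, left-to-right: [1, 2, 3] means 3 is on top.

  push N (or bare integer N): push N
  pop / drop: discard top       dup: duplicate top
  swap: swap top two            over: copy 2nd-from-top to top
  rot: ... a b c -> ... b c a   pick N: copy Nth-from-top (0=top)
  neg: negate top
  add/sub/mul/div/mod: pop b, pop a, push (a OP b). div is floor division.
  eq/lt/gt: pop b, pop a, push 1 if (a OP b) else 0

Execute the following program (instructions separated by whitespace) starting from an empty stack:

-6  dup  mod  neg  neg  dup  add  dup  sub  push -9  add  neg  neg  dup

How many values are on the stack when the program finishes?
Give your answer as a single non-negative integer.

Answer: 2

Derivation:
After 'push -6': stack = [-6] (depth 1)
After 'dup': stack = [-6, -6] (depth 2)
After 'mod': stack = [0] (depth 1)
After 'neg': stack = [0] (depth 1)
After 'neg': stack = [0] (depth 1)
After 'dup': stack = [0, 0] (depth 2)
After 'add': stack = [0] (depth 1)
After 'dup': stack = [0, 0] (depth 2)
After 'sub': stack = [0] (depth 1)
After 'push -9': stack = [0, -9] (depth 2)
After 'add': stack = [-9] (depth 1)
After 'neg': stack = [9] (depth 1)
After 'neg': stack = [-9] (depth 1)
After 'dup': stack = [-9, -9] (depth 2)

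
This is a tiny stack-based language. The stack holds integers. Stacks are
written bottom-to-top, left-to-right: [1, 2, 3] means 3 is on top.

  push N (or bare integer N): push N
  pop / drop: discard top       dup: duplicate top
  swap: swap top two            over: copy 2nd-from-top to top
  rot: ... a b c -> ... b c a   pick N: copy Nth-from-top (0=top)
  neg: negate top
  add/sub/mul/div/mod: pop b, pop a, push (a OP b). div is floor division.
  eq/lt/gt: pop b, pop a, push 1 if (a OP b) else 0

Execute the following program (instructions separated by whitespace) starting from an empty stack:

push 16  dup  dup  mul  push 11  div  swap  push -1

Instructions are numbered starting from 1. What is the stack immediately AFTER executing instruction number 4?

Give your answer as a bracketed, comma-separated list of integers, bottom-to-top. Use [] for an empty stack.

Step 1 ('push 16'): [16]
Step 2 ('dup'): [16, 16]
Step 3 ('dup'): [16, 16, 16]
Step 4 ('mul'): [16, 256]

Answer: [16, 256]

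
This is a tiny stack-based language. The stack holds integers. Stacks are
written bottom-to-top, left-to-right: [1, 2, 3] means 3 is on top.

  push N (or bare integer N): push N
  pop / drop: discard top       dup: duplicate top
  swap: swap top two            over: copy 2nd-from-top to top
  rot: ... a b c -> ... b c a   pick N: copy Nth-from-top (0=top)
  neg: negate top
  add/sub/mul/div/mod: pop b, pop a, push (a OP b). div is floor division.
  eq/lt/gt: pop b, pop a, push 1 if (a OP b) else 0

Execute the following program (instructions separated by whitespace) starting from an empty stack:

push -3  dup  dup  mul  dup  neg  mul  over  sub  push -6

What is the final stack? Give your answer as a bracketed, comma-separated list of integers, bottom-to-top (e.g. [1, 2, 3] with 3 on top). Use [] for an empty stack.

After 'push -3': [-3]
After 'dup': [-3, -3]
After 'dup': [-3, -3, -3]
After 'mul': [-3, 9]
After 'dup': [-3, 9, 9]
After 'neg': [-3, 9, -9]
After 'mul': [-3, -81]
After 'over': [-3, -81, -3]
After 'sub': [-3, -78]
After 'push -6': [-3, -78, -6]

Answer: [-3, -78, -6]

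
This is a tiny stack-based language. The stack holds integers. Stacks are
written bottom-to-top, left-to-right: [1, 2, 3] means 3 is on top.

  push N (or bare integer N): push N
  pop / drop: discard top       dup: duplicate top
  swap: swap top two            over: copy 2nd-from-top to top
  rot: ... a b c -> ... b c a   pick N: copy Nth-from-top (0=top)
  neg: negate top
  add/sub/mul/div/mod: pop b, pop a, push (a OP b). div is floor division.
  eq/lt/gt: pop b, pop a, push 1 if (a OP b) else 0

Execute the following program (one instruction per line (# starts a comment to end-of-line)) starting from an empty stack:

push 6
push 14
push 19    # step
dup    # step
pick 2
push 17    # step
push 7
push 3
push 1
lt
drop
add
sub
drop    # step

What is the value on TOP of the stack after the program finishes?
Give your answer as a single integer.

Answer: 19

Derivation:
After 'push 6': [6]
After 'push 14': [6, 14]
After 'push 19': [6, 14, 19]
After 'dup': [6, 14, 19, 19]
After 'pick 2': [6, 14, 19, 19, 14]
After 'push 17': [6, 14, 19, 19, 14, 17]
After 'push 7': [6, 14, 19, 19, 14, 17, 7]
After 'push 3': [6, 14, 19, 19, 14, 17, 7, 3]
After 'push 1': [6, 14, 19, 19, 14, 17, 7, 3, 1]
After 'lt': [6, 14, 19, 19, 14, 17, 7, 0]
After 'drop': [6, 14, 19, 19, 14, 17, 7]
After 'add': [6, 14, 19, 19, 14, 24]
After 'sub': [6, 14, 19, 19, -10]
After 'drop': [6, 14, 19, 19]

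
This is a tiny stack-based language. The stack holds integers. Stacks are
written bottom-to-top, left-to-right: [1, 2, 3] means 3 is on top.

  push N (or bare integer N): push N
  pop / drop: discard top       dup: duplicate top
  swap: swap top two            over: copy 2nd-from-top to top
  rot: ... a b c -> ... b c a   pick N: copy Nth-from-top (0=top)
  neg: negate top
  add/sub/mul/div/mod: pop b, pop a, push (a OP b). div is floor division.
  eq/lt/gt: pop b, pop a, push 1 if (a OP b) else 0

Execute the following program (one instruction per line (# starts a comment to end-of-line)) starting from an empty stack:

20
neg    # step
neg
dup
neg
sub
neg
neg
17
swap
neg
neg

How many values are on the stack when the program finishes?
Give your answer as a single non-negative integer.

Answer: 2

Derivation:
After 'push 20': stack = [20] (depth 1)
After 'neg': stack = [-20] (depth 1)
After 'neg': stack = [20] (depth 1)
After 'dup': stack = [20, 20] (depth 2)
After 'neg': stack = [20, -20] (depth 2)
After 'sub': stack = [40] (depth 1)
After 'neg': stack = [-40] (depth 1)
After 'neg': stack = [40] (depth 1)
After 'push 17': stack = [40, 17] (depth 2)
After 'swap': stack = [17, 40] (depth 2)
After 'neg': stack = [17, -40] (depth 2)
After 'neg': stack = [17, 40] (depth 2)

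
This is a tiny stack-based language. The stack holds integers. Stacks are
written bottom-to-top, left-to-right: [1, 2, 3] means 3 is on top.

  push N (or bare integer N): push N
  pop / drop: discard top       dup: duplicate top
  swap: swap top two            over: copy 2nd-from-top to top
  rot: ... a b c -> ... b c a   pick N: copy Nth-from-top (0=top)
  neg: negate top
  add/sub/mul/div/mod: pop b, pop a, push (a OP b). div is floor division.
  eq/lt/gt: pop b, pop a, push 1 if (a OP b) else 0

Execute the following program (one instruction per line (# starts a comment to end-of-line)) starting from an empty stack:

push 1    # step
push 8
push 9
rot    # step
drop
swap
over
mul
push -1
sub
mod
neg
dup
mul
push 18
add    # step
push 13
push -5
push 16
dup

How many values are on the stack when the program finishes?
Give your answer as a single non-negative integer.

Answer: 5

Derivation:
After 'push 1': stack = [1] (depth 1)
After 'push 8': stack = [1, 8] (depth 2)
After 'push 9': stack = [1, 8, 9] (depth 3)
After 'rot': stack = [8, 9, 1] (depth 3)
After 'drop': stack = [8, 9] (depth 2)
After 'swap': stack = [9, 8] (depth 2)
After 'over': stack = [9, 8, 9] (depth 3)
After 'mul': stack = [9, 72] (depth 2)
After 'push -1': stack = [9, 72, -1] (depth 3)
After 'sub': stack = [9, 73] (depth 2)
After 'mod': stack = [9] (depth 1)
After 'neg': stack = [-9] (depth 1)
After 'dup': stack = [-9, -9] (depth 2)
After 'mul': stack = [81] (depth 1)
After 'push 18': stack = [81, 18] (depth 2)
After 'add': stack = [99] (depth 1)
After 'push 13': stack = [99, 13] (depth 2)
After 'push -5': stack = [99, 13, -5] (depth 3)
After 'push 16': stack = [99, 13, -5, 16] (depth 4)
After 'dup': stack = [99, 13, -5, 16, 16] (depth 5)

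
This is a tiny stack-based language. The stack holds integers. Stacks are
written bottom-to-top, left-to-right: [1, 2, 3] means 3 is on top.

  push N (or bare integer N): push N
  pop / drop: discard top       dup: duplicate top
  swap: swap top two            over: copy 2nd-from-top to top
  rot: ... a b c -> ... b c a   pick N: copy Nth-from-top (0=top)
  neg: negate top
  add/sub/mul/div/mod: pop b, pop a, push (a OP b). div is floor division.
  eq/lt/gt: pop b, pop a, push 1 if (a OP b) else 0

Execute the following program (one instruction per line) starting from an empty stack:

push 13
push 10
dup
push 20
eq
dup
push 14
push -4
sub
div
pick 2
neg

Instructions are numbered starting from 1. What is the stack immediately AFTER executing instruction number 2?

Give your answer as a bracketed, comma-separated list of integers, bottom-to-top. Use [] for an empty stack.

Step 1 ('push 13'): [13]
Step 2 ('push 10'): [13, 10]

Answer: [13, 10]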